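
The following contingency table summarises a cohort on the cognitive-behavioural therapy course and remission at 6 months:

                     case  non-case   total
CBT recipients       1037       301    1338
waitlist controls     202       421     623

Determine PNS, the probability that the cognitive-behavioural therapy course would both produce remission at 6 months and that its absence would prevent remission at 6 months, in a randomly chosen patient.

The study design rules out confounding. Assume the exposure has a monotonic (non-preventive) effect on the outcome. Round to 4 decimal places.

PNS ≈ 0.4508

p₁ = P(outcome | exposed) = 1037/1338 = 0.77504
p₀ = P(outcome | unexposed) = 202/623 = 0.32424
Under exogeneity and monotonicity, PNS = p₁ − p₀.
PNS = 0.77504 − 0.32424 = 0.4508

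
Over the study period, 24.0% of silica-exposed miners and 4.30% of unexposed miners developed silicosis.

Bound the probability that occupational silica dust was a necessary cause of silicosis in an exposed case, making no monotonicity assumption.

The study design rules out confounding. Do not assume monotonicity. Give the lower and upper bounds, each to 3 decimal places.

p₁ = 0.24, p₀ = 0.043.
Under exogeneity alone the bounds on PN are max{0,(p₁−p₀)/p₁} ≤ PN ≤ min{1,(1−p₀)/p₁}.
  lower = (p₁ − p₀)/p₁ = 0.197 / 0.24 ≈ 0.8208
  upper = min{1, (1 − p₀)/p₁} = 0.957 / 0.24 ≈ 3.9875 → capped at 1

0.821 ≤ PN ≤ 1.000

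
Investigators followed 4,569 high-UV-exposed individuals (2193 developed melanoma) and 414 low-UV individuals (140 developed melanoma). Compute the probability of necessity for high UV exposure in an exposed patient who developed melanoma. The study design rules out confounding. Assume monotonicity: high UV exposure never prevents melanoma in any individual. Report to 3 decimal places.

p₁ = P(outcome | exposed) = 2193/4569 = 0.47997
p₀ = P(outcome | unexposed) = 140/414 = 0.33816
Under exogeneity and monotonicity, PN = (p₁ − p₀) / p₁.
PN = (0.47997 − 0.33816) / 0.47997 = 0.14181 / 0.47997 ≈ 0.2955

PN ≈ 0.295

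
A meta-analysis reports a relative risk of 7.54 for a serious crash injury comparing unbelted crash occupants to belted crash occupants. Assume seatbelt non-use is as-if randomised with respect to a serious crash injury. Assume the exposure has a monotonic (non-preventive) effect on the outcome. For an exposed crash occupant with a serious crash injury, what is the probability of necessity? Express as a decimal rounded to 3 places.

PN ≈ 0.867

Under exogeneity and monotonicity, PN = (RR − 1) / RR = 1 − 1/RR.
PN = (7.54 − 1) / 7.54 = 6.54 / 7.54 ≈ 0.8674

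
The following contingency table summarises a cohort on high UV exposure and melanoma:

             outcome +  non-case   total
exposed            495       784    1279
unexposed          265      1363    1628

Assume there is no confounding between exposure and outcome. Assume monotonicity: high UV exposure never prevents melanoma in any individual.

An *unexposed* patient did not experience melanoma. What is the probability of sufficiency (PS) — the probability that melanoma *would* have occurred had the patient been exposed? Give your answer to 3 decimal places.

p₁ = P(outcome | exposed) = 495/1279 = 0.38702
p₀ = P(outcome | unexposed) = 265/1628 = 0.16278
Under exogeneity and monotonicity, PS = (p₁ − p₀)/(1 − p₀).
PS = (0.38702 − 0.16278) / 0.83722 ≈ 0.2678

PS ≈ 0.268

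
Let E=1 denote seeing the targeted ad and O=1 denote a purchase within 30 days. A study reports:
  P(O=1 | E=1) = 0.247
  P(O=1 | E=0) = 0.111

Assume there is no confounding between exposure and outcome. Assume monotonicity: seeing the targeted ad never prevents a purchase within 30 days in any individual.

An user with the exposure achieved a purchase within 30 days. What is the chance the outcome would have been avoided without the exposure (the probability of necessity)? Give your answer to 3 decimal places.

PN ≈ 0.551

Let p₁ = 0.247, p₀ = 0.111.
Under exogeneity and monotonicity, PN = (p₁ − p₀) / p₁.
PN = (0.247 − 0.111) / 0.247 = 0.136 / 0.247 ≈ 0.5506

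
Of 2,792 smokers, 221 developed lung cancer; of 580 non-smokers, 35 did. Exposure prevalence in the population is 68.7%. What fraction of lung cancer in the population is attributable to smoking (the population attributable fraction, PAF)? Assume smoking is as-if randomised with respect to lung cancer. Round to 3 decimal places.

p₁ = P(outcome | exposed) = 221/2792 = 0.079155
p₀ = P(outcome | unexposed) = 35/580 = 0.060345
Overall risk P(Y=1) = π·p₁ + (1−π)·p₀ = 0.687×0.079155 + 0.313×0.060345 = 0.073267.
Under exogeneity, PAF = [P(Y=1) − p₀] / P(Y=1).
PAF = (0.073267 − 0.060345) / 0.073267 ≈ 0.1764

PAF ≈ 0.176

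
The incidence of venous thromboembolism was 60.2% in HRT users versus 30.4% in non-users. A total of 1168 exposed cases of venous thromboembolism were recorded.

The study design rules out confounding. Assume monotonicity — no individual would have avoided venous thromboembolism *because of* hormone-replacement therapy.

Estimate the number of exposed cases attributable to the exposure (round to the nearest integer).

p₁ = 0.602, p₀ = 0.304.
PN = (p₁ − p₀)/p₁ = (0.602 − 0.304) / 0.602 ≈ 0.49502.
Attributable cases ≈ PN × (exposed cases) = 0.49502 × 1168 ≈ 578.18.

about 578 cases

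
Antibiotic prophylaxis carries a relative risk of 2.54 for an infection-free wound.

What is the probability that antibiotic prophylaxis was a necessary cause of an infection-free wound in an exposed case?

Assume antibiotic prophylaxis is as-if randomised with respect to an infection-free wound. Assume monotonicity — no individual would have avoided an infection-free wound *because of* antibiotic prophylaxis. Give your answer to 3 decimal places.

PN ≈ 0.606

Under exogeneity and monotonicity, PN = (RR − 1) / RR = 1 − 1/RR.
PN = (2.54 − 1) / 2.54 = 1.54 / 2.54 ≈ 0.6063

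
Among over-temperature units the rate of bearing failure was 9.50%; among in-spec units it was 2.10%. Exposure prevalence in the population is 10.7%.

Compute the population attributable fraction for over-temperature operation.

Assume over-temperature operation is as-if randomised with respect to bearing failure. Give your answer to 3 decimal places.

PAF ≈ 0.274

p₁ = 0.095, p₀ = 0.021.
Overall risk P(Y=1) = π·p₁ + (1−π)·p₀ = 0.107×0.095 + 0.893×0.021 = 0.028918.
Under exogeneity, PAF = [P(Y=1) − p₀] / P(Y=1).
PAF = (0.028918 − 0.021) / 0.028918 ≈ 0.2738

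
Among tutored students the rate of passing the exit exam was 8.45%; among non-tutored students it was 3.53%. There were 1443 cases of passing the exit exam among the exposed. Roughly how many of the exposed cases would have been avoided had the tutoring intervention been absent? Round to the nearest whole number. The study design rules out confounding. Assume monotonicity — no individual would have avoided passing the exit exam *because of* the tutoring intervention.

p₁ = 0.0845, p₀ = 0.0353.
PN = (p₁ − p₀)/p₁ = (0.0845 − 0.0353) / 0.0845 ≈ 0.58225.
Attributable cases ≈ PN × (exposed cases) = 0.58225 × 1443 ≈ 840.18.

about 840 cases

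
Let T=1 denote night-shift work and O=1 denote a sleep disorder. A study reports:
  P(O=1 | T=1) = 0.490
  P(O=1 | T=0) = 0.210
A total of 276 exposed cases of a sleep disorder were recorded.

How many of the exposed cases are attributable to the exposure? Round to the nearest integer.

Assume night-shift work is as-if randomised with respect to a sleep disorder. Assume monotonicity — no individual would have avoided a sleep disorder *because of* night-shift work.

Let p₁ = 0.49, p₀ = 0.21.
PN = (p₁ − p₀)/p₁ = (0.49 − 0.21) / 0.49 ≈ 0.57143.
Attributable cases ≈ PN × (exposed cases) = 0.57143 × 276 ≈ 157.71.

about 158 cases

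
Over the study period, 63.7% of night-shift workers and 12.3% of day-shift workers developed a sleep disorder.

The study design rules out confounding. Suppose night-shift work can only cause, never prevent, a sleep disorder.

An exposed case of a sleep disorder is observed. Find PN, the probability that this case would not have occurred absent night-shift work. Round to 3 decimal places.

PN ≈ 0.807

p₁ = 0.637, p₀ = 0.123.
Under exogeneity and monotonicity, PN = (p₁ − p₀) / p₁.
PN = (0.637 − 0.123) / 0.637 = 0.514 / 0.637 ≈ 0.8069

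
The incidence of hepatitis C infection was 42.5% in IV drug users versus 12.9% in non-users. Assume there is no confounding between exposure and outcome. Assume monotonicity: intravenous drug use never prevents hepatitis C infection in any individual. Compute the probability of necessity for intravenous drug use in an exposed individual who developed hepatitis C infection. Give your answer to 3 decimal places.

PN ≈ 0.696

p₁ = 0.425, p₀ = 0.129.
Under exogeneity and monotonicity, PN = (p₁ − p₀) / p₁.
PN = (0.425 − 0.129) / 0.425 = 0.296 / 0.425 ≈ 0.6965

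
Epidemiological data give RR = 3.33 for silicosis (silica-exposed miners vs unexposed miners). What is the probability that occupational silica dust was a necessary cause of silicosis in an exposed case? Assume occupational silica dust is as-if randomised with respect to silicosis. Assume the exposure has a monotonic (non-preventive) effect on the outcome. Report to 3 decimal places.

PN ≈ 0.700

Under exogeneity and monotonicity, PN = (RR − 1) / RR = 1 − 1/RR.
PN = (3.33 − 1) / 3.33 = 2.33 / 3.33 ≈ 0.6997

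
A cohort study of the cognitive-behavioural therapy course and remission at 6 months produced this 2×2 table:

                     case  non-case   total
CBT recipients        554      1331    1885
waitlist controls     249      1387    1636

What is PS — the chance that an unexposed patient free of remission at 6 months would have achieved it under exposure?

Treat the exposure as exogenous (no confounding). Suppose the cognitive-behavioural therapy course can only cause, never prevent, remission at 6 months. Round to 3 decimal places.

PS ≈ 0.167

p₁ = P(outcome | exposed) = 554/1885 = 0.2939
p₀ = P(outcome | unexposed) = 249/1636 = 0.1522
Under exogeneity and monotonicity, PS = (p₁ − p₀)/(1 − p₀).
PS = (0.2939 − 0.1522) / 0.8478 ≈ 0.1671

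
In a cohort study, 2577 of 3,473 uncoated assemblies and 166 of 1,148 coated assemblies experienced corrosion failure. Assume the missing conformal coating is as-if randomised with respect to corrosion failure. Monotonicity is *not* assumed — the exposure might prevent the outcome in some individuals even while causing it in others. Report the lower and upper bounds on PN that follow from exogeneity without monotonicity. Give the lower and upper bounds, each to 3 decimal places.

0.805 ≤ PN ≤ 1.000

p₁ = P(outcome | exposed) = 2577/3473 = 0.74201
p₀ = P(outcome | unexposed) = 166/1148 = 0.1446
Under exogeneity alone the bounds on PN are max{0,(p₁−p₀)/p₁} ≤ PN ≤ min{1,(1−p₀)/p₁}.
  lower = (p₁ − p₀)/p₁ = 0.59741 / 0.74201 ≈ 0.8051
  upper = min{1, (1 − p₀)/p₁} = 0.8554 / 0.74201 ≈ 1.1528 → capped at 1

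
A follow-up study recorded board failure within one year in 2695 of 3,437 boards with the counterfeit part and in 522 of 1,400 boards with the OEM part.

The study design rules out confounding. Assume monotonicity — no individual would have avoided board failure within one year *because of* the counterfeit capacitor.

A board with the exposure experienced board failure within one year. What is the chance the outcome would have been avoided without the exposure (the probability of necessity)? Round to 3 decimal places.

p₁ = P(outcome | exposed) = 2695/3437 = 0.78411
p₀ = P(outcome | unexposed) = 522/1400 = 0.37286
Under exogeneity and monotonicity, PN = (p₁ − p₀) / p₁.
PN = (0.78411 − 0.37286) / 0.78411 = 0.41126 / 0.78411 ≈ 0.5245

PN ≈ 0.524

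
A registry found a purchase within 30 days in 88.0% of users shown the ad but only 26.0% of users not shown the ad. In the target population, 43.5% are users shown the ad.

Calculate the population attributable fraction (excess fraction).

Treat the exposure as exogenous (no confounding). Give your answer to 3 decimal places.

PAF ≈ 0.509

p₁ = 0.88, p₀ = 0.26.
Overall risk P(Y=1) = π·p₁ + (1−π)·p₀ = 0.435×0.88 + 0.565×0.26 = 0.5297.
Under exogeneity, PAF = [P(Y=1) − p₀] / P(Y=1).
PAF = (0.5297 − 0.26) / 0.5297 ≈ 0.5092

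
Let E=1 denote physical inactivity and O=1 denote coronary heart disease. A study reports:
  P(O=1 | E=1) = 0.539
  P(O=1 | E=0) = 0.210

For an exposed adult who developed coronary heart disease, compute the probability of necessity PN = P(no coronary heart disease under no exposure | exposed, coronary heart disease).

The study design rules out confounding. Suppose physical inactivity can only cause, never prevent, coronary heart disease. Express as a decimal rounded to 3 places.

PN ≈ 0.610

Let p₁ = 0.539, p₀ = 0.21.
Under exogeneity and monotonicity, PN = (p₁ − p₀) / p₁.
PN = (0.539 − 0.21) / 0.539 = 0.329 / 0.539 ≈ 0.6104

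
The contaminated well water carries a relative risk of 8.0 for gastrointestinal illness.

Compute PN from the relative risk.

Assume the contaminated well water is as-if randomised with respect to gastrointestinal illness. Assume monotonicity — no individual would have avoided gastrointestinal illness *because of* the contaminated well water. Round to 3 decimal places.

PN ≈ 0.875

Under exogeneity and monotonicity, PN = (RR − 1) / RR = 1 − 1/RR.
PN = (8.0 − 1) / 8.0 = 7 / 8.0 ≈ 0.8750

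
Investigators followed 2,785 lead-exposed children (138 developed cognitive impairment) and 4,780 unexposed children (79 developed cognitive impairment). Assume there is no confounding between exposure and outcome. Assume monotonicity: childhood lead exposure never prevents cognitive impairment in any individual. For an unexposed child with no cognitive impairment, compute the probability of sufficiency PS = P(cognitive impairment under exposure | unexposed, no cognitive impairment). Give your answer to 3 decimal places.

PS ≈ 0.034

p₁ = P(outcome | exposed) = 138/2785 = 0.049551
p₀ = P(outcome | unexposed) = 79/4780 = 0.016527
Under exogeneity and monotonicity, PS = (p₁ − p₀) / (1 − p₀).
PS = (0.049551 − 0.016527) / (1 − 0.016527) = 0.033024 / 0.98347 ≈ 0.0336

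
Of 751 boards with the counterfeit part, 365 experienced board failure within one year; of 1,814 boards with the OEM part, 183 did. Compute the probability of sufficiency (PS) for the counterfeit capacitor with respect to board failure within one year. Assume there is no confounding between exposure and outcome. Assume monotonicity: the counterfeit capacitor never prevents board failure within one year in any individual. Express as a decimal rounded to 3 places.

PS ≈ 0.428

p₁ = P(outcome | exposed) = 365/751 = 0.48602
p₀ = P(outcome | unexposed) = 183/1814 = 0.10088
Under exogeneity and monotonicity, PS = (p₁ − p₀) / (1 − p₀).
PS = (0.48602 − 0.10088) / (1 − 0.10088) = 0.38514 / 0.89912 ≈ 0.4283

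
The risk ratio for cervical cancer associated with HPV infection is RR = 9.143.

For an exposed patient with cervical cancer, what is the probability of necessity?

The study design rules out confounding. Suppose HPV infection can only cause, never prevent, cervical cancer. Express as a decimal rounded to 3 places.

PN ≈ 0.891

Under exogeneity and monotonicity, PN = (RR − 1) / RR = 1 − 1/RR.
PN = (9.143 − 1) / 9.143 = 8.143 / 9.143 ≈ 0.8906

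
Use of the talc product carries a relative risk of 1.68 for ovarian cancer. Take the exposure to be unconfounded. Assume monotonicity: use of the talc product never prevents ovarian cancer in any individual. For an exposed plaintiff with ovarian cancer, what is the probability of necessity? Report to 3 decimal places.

Under exogeneity and monotonicity, PN = (RR − 1) / RR = 1 − 1/RR.
PN = (1.68 − 1) / 1.68 = 0.68 / 1.68 ≈ 0.4048

PN ≈ 0.405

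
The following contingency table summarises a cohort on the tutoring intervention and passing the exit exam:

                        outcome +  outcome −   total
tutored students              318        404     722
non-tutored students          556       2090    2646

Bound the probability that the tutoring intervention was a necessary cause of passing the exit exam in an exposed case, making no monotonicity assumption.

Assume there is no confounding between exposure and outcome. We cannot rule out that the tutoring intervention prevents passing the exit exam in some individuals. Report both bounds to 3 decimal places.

0.523 ≤ PN ≤ 1.000

p₁ = P(outcome | exposed) = 318/722 = 0.44044
p₀ = P(outcome | unexposed) = 556/2646 = 0.21013
Under exogeneity alone the bounds on PN are max{0,(p₁−p₀)/p₁} ≤ PN ≤ min{1,(1−p₀)/p₁}.
  lower = (p₁ − p₀)/p₁ = 0.23031 / 0.44044 ≈ 0.5229
  upper = min{1, (1 − p₀)/p₁} = 0.78987 / 0.44044 ≈ 1.7934 → capped at 1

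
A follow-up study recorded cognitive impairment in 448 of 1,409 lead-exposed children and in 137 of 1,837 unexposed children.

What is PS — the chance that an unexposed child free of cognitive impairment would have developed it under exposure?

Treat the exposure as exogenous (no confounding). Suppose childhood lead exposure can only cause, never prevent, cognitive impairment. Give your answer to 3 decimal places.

PS ≈ 0.263

p₁ = P(outcome | exposed) = 448/1409 = 0.31796
p₀ = P(outcome | unexposed) = 137/1837 = 0.074578
Under exogeneity and monotonicity, PS = (p₁ − p₀) / (1 − p₀).
PS = (0.31796 − 0.074578) / (1 − 0.074578) = 0.24338 / 0.92542 ≈ 0.2630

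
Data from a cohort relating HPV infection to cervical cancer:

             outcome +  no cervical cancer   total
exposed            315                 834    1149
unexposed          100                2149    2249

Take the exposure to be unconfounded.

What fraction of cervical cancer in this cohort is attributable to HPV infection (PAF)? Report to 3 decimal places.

PAF ≈ 0.636

p₁ = P(outcome | exposed) = 315/1149 = 0.27415
p₀ = P(outcome | unexposed) = 100/2249 = 0.044464
Exposure prevalence π = 1149/3398 = 0.33814; overall risk P(Y=1) = 0.12213.
Under exogeneity, PAF = [P(Y=1) − p₀]/P(Y=1).
PAF = (0.12213 − 0.044464) / 0.12213 ≈ 0.6359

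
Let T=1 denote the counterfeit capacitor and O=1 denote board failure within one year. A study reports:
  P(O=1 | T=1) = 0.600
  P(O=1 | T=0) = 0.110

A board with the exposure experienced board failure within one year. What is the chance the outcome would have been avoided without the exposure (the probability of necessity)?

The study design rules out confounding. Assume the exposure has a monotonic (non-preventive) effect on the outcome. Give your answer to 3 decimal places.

PN ≈ 0.817

Let p₁ = 0.6, p₀ = 0.11.
Under exogeneity and monotonicity, PN = (p₁ − p₀) / p₁.
PN = (0.6 − 0.11) / 0.6 = 0.49 / 0.6 ≈ 0.8167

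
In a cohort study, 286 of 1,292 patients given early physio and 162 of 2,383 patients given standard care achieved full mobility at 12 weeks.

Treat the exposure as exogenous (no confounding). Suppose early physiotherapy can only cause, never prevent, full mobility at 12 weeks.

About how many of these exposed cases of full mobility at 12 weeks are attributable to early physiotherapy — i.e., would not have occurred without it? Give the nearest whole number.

p₁ = P(outcome | exposed) = 286/1292 = 0.22136
p₀ = P(outcome | unexposed) = 162/2383 = 0.067982
PN = (p₁ − p₀)/p₁ = (0.22136 − 0.067982) / 0.22136 ≈ 0.69289.
Attributable cases ≈ PN × (exposed cases) = 0.69289 × 286 ≈ 198.17.

about 198 cases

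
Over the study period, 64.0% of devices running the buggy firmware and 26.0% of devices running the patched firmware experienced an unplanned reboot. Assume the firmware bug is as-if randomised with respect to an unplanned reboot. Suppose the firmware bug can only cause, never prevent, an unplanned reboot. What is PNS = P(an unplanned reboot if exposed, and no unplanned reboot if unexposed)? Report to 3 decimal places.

p₁ = 0.64, p₀ = 0.26.
Under exogeneity and monotonicity, PNS = p₁ − p₀.
PNS = 0.64 − 0.26 = 0.38

PNS ≈ 0.380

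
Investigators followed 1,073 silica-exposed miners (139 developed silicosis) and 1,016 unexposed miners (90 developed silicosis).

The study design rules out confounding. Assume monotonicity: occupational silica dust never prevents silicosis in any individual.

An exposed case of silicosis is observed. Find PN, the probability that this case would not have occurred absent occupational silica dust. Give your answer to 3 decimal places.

PN ≈ 0.316

p₁ = P(outcome | exposed) = 139/1073 = 0.12954
p₀ = P(outcome | unexposed) = 90/1016 = 0.088583
Under exogeneity and monotonicity, PN = (p₁ − p₀) / p₁.
PN = (0.12954 − 0.088583) / 0.12954 = 0.040961 / 0.12954 ≈ 0.3162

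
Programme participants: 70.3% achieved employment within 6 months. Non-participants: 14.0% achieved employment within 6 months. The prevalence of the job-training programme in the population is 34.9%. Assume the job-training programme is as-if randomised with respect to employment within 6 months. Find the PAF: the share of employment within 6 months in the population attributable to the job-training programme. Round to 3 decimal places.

PAF ≈ 0.584

p₁ = 0.703, p₀ = 0.14.
Overall risk P(Y=1) = π·p₁ + (1−π)·p₀ = 0.349×0.703 + 0.651×0.14 = 0.33649.
Under exogeneity, PAF = [P(Y=1) − p₀] / P(Y=1).
PAF = (0.33649 − 0.14) / 0.33649 ≈ 0.5839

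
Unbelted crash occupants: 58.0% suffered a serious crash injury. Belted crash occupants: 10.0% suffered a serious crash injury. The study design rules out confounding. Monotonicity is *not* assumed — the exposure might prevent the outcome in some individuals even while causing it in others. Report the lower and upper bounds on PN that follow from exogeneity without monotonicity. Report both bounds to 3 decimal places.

p₁ = 0.58, p₀ = 0.1.
Under exogeneity alone the bounds on PN are max{0,(p₁−p₀)/p₁} ≤ PN ≤ min{1,(1−p₀)/p₁}.
  lower = (p₁ − p₀)/p₁ = 0.48 / 0.58 ≈ 0.8276
  upper = min{1, (1 − p₀)/p₁} = 0.9 / 0.58 ≈ 1.5517 → capped at 1

0.828 ≤ PN ≤ 1.000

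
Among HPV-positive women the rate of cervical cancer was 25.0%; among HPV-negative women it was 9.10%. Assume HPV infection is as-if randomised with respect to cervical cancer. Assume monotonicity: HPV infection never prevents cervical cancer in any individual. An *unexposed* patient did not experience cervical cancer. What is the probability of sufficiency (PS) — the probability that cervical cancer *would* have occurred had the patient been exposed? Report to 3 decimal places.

p₁ = 0.25, p₀ = 0.091.
Under exogeneity and monotonicity, PS = (p₁ − p₀) / (1 − p₀).
PS = (0.25 − 0.091) / (1 − 0.091) = 0.159 / 0.909 ≈ 0.1749

PS ≈ 0.175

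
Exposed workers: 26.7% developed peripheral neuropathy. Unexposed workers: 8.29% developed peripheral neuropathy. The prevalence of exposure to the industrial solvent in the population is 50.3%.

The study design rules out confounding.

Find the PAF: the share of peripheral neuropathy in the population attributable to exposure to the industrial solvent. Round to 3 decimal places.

PAF ≈ 0.528

p₁ = 0.267, p₀ = 0.0829.
Overall risk P(Y=1) = π·p₁ + (1−π)·p₀ = 0.503×0.267 + 0.497×0.0829 = 0.1755.
Under exogeneity, PAF = [P(Y=1) − p₀] / P(Y=1).
PAF = (0.1755 − 0.0829) / 0.1755 ≈ 0.5276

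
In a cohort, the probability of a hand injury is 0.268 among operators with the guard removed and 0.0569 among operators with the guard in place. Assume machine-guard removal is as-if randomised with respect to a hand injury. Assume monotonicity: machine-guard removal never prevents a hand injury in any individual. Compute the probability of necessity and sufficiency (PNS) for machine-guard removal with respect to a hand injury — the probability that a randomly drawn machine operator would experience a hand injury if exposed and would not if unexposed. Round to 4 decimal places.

Let p₁ = 0.268, p₀ = 0.0569.
Under exogeneity and monotonicity, PNS = p₁ − p₀.
PNS = 0.268 − 0.0569 = 0.2111

PNS ≈ 0.2111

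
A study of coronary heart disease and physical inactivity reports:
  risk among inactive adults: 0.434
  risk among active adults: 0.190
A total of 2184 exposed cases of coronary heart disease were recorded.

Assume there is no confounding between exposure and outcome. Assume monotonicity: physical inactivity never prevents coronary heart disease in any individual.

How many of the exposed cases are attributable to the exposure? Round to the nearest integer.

Let p₁ = 0.434, p₀ = 0.19.
PN = (p₁ − p₀)/p₁ = (0.434 − 0.19) / 0.434 ≈ 0.56221.
Attributable cases ≈ PN × (exposed cases) = 0.56221 × 2184 ≈ 1227.87.

about 1228 cases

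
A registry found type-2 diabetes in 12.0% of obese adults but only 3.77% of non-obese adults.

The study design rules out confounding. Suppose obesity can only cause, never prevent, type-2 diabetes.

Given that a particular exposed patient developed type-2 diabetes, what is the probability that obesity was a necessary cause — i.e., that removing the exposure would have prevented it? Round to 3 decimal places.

p₁ = 0.12, p₀ = 0.0377.
Under exogeneity and monotonicity, PN = (p₁ − p₀) / p₁.
PN = (0.12 − 0.0377) / 0.12 = 0.0823 / 0.12 ≈ 0.6858

PN ≈ 0.686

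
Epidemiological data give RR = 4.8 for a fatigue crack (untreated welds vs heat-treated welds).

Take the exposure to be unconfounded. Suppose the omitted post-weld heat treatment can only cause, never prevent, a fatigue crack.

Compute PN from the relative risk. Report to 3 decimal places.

PN ≈ 0.792

Under exogeneity and monotonicity, PN = (RR − 1) / RR = 1 − 1/RR.
PN = (4.8 − 1) / 4.8 = 3.8 / 4.8 ≈ 0.7917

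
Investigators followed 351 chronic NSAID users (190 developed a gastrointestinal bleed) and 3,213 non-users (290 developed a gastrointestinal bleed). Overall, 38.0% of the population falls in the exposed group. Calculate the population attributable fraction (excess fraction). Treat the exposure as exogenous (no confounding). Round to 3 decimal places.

p₁ = P(outcome | exposed) = 190/351 = 0.54131
p₀ = P(outcome | unexposed) = 290/3213 = 0.090258
Overall risk P(Y=1) = π·p₁ + (1−π)·p₀ = 0.38×0.54131 + 0.62×0.090258 = 0.26166.
Under exogeneity, PAF = [P(Y=1) − p₀] / P(Y=1).
PAF = (0.26166 − 0.090258) / 0.26166 ≈ 0.6551

PAF ≈ 0.655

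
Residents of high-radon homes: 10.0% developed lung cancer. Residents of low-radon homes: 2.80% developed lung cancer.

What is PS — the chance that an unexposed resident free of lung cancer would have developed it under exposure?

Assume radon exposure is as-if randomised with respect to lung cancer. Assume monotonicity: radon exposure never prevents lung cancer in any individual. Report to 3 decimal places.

p₁ = 0.1, p₀ = 0.028.
Under exogeneity and monotonicity, PS = (p₁ − p₀) / (1 − p₀).
PS = (0.1 − 0.028) / (1 − 0.028) = 0.072 / 0.972 ≈ 0.0741

PS ≈ 0.074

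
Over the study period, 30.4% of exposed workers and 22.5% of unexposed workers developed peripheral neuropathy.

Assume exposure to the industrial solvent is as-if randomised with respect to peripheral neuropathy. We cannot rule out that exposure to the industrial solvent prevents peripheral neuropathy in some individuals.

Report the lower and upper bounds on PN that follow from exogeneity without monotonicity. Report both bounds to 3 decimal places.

p₁ = 0.304, p₀ = 0.225.
Under exogeneity alone the bounds on PN are max{0,(p₁−p₀)/p₁} ≤ PN ≤ min{1,(1−p₀)/p₁}.
  lower = (p₁ − p₀)/p₁ = 0.079 / 0.304 ≈ 0.2599
  upper = min{1, (1 − p₀)/p₁} = 0.775 / 0.304 ≈ 2.5493 → capped at 1

0.260 ≤ PN ≤ 1.000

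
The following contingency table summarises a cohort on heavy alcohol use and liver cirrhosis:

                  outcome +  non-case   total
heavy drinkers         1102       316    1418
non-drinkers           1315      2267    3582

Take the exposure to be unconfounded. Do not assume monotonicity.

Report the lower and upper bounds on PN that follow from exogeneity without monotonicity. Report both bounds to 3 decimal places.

p₁ = P(outcome | exposed) = 1102/1418 = 0.77715
p₀ = P(outcome | unexposed) = 1315/3582 = 0.36711
Under exogeneity alone the bounds on PN are max{0,(p₁−p₀)/p₁} ≤ PN ≤ min{1,(1−p₀)/p₁}.
  lower = (p₁ − p₀)/p₁ = 0.41004 / 0.77715 ≈ 0.5276
  upper = min{1, (1 − p₀)/p₁} = 0.63289 / 0.77715 ≈ 0.8144

0.528 ≤ PN ≤ 0.814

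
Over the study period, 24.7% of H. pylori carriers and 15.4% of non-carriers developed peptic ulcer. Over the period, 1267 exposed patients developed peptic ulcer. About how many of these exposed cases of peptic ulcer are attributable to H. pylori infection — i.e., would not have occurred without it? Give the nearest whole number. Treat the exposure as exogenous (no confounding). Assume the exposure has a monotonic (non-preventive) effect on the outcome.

p₁ = 0.247, p₀ = 0.154.
PN = (p₁ − p₀)/p₁ = (0.247 − 0.154) / 0.247 ≈ 0.37652.
Attributable cases ≈ PN × (exposed cases) = 0.37652 × 1267 ≈ 477.05.

about 477 cases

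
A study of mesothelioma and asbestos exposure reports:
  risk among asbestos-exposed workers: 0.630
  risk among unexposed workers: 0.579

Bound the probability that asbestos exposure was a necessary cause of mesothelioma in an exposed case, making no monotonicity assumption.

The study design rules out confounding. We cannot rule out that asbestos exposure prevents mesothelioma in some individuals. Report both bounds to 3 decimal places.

Let p₁ = 0.63, p₀ = 0.579.
Under exogeneity alone the bounds on PN are max{0,(p₁−p₀)/p₁} ≤ PN ≤ min{1,(1−p₀)/p₁}.
  lower = (p₁ − p₀)/p₁ = 0.051 / 0.63 ≈ 0.0810
  upper = min{1, (1 − p₀)/p₁} = 0.421 / 0.63 ≈ 0.6683

0.081 ≤ PN ≤ 0.668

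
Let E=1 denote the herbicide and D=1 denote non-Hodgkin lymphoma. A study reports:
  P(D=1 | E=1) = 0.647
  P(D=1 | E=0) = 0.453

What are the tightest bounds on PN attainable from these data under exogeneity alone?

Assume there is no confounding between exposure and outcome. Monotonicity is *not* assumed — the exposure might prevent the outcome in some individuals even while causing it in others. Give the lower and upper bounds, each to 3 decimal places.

Let p₁ = 0.647, p₀ = 0.453.
Under exogeneity alone the bounds on PN are max{0,(p₁−p₀)/p₁} ≤ PN ≤ min{1,(1−p₀)/p₁}.
  lower = (p₁ − p₀)/p₁ = 0.194 / 0.647 ≈ 0.2998
  upper = min{1, (1 − p₀)/p₁} = 0.547 / 0.647 ≈ 0.8454

0.300 ≤ PN ≤ 0.845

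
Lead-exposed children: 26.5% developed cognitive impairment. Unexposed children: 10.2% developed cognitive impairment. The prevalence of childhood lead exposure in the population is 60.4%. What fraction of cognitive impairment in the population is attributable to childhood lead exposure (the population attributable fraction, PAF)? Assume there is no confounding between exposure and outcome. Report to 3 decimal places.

PAF ≈ 0.491

p₁ = 0.265, p₀ = 0.102.
Overall risk P(Y=1) = π·p₁ + (1−π)·p₀ = 0.604×0.265 + 0.396×0.102 = 0.20045.
Under exogeneity, PAF = [P(Y=1) − p₀] / P(Y=1).
PAF = (0.20045 − 0.102) / 0.20045 ≈ 0.4912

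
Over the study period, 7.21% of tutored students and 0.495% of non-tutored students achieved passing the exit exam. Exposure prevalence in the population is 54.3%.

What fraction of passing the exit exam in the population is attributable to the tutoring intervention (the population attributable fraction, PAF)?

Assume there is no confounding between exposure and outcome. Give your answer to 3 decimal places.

p₁ = 0.0721, p₀ = 0.00495.
Overall risk P(Y=1) = π·p₁ + (1−π)·p₀ = 0.543×0.0721 + 0.457×0.00495 = 0.041412.
Under exogeneity, PAF = [P(Y=1) − p₀] / P(Y=1).
PAF = (0.041412 − 0.00495) / 0.041412 ≈ 0.8805

PAF ≈ 0.880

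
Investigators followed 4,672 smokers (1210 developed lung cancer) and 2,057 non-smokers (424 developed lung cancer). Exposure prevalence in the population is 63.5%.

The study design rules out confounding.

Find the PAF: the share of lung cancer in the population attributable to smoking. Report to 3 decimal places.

p₁ = P(outcome | exposed) = 1210/4672 = 0.25899
p₀ = P(outcome | unexposed) = 424/2057 = 0.20613
Overall risk P(Y=1) = π·p₁ + (1−π)·p₀ = 0.635×0.25899 + 0.365×0.20613 = 0.23969.
Under exogeneity, PAF = [P(Y=1) − p₀] / P(Y=1).
PAF = (0.23969 − 0.20613) / 0.23969 ≈ 0.1400

PAF ≈ 0.140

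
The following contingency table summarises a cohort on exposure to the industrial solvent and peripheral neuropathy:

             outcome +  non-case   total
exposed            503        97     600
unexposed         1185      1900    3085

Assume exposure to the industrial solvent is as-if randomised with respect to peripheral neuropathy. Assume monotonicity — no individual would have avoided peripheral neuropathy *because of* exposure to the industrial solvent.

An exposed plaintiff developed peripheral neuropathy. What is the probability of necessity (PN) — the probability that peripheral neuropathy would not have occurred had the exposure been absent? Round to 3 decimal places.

p₁ = P(outcome | exposed) = 503/600 = 0.83833
p₀ = P(outcome | unexposed) = 1185/3085 = 0.38412
Under exogeneity and monotonicity, PN = (p₁ − p₀) / p₁.
PN = (0.83833 − 0.38412) / 0.83833 = 0.45422 / 0.83833 ≈ 0.5418

PN ≈ 0.542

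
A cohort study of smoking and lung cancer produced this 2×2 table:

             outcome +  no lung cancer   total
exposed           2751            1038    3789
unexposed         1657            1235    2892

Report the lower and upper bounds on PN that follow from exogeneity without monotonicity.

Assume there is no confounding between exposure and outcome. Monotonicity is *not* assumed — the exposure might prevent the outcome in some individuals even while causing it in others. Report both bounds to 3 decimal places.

p₁ = P(outcome | exposed) = 2751/3789 = 0.72605
p₀ = P(outcome | unexposed) = 1657/2892 = 0.57296
Under exogeneity alone the bounds on PN are max{0,(p₁−p₀)/p₁} ≤ PN ≤ min{1,(1−p₀)/p₁}.
  lower = (p₁ − p₀)/p₁ = 0.15309 / 0.72605 ≈ 0.2109
  upper = min{1, (1 − p₀)/p₁} = 0.42704 / 0.72605 ≈ 0.5882

0.211 ≤ PN ≤ 0.588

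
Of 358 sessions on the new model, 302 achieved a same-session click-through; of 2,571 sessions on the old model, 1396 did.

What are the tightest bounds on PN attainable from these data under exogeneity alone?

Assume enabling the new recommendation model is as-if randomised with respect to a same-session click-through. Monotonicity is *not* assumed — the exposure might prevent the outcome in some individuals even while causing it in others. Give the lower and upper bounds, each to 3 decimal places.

0.356 ≤ PN ≤ 0.542

p₁ = P(outcome | exposed) = 302/358 = 0.84358
p₀ = P(outcome | unexposed) = 1396/2571 = 0.54298
Under exogeneity alone the bounds on PN are max{0,(p₁−p₀)/p₁} ≤ PN ≤ min{1,(1−p₀)/p₁}.
  lower = (p₁ − p₀)/p₁ = 0.3006 / 0.84358 ≈ 0.3563
  upper = min{1, (1 − p₀)/p₁} = 0.45702 / 0.84358 ≈ 0.5418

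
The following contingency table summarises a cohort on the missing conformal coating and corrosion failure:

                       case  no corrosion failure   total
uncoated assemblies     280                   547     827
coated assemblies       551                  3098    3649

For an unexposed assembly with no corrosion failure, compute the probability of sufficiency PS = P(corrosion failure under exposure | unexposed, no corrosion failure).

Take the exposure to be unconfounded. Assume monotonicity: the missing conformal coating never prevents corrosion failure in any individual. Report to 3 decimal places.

PS ≈ 0.221

p₁ = P(outcome | exposed) = 280/827 = 0.33857
p₀ = P(outcome | unexposed) = 551/3649 = 0.151
Under exogeneity and monotonicity, PS = (p₁ − p₀)/(1 − p₀).
PS = (0.33857 − 0.151) / 0.849 ≈ 0.2209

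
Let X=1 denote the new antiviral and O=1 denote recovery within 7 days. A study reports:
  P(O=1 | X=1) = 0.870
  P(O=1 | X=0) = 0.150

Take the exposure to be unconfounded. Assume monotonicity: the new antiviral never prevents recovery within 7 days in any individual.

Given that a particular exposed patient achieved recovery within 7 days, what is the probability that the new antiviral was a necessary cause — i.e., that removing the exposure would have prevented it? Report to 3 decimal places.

PN ≈ 0.828

Let p₁ = 0.87, p₀ = 0.15.
Under exogeneity and monotonicity, PN = (p₁ − p₀) / p₁.
PN = (0.87 − 0.15) / 0.87 = 0.72 / 0.87 ≈ 0.8276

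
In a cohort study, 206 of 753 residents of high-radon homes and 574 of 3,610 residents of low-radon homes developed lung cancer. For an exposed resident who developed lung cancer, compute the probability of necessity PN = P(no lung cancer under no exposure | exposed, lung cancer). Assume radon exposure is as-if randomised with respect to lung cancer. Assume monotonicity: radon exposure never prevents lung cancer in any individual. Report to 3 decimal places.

p₁ = P(outcome | exposed) = 206/753 = 0.27357
p₀ = P(outcome | unexposed) = 574/3610 = 0.159
Under exogeneity and monotonicity, PN = (p₁ − p₀) / p₁.
PN = (0.27357 − 0.159) / 0.27357 = 0.11457 / 0.27357 ≈ 0.4188

PN ≈ 0.419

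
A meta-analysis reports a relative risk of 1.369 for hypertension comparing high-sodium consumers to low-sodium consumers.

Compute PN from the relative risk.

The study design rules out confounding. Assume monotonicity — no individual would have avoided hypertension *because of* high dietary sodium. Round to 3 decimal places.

PN ≈ 0.270

Under exogeneity and monotonicity, PN = (RR − 1) / RR = 1 − 1/RR.
PN = (1.369 − 1) / 1.369 = 0.369 / 1.369 ≈ 0.2695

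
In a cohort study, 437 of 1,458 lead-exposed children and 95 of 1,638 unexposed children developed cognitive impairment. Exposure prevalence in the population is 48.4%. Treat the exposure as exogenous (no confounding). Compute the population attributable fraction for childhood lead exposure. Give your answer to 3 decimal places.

p₁ = P(outcome | exposed) = 437/1458 = 0.29973
p₀ = P(outcome | unexposed) = 95/1638 = 0.057998
Overall risk P(Y=1) = π·p₁ + (1−π)·p₀ = 0.484×0.29973 + 0.516×0.057998 = 0.17499.
Under exogeneity, PAF = [P(Y=1) − p₀] / P(Y=1).
PAF = (0.17499 − 0.057998) / 0.17499 ≈ 0.6686

PAF ≈ 0.669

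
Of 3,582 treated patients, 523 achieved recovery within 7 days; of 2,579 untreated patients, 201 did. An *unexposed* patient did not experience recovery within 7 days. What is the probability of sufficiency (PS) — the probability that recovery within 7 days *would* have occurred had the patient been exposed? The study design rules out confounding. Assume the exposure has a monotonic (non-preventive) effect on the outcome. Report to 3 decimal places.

p₁ = P(outcome | exposed) = 523/3582 = 0.14601
p₀ = P(outcome | unexposed) = 201/2579 = 0.077937
Under exogeneity and monotonicity, PS = (p₁ − p₀) / (1 − p₀).
PS = (0.14601 − 0.077937) / (1 − 0.077937) = 0.068071 / 0.92206 ≈ 0.0738

PS ≈ 0.074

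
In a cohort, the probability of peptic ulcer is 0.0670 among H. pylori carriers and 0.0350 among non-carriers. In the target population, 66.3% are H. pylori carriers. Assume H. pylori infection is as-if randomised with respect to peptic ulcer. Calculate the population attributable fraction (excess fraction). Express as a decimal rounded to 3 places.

PAF ≈ 0.377

Let p₁ = 0.067, p₀ = 0.035.
Overall risk P(Y=1) = π·p₁ + (1−π)·p₀ = 0.663×0.067 + 0.337×0.035 = 0.056216.
Under exogeneity, PAF = [P(Y=1) − p₀] / P(Y=1).
PAF = (0.056216 − 0.035) / 0.056216 ≈ 0.3774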